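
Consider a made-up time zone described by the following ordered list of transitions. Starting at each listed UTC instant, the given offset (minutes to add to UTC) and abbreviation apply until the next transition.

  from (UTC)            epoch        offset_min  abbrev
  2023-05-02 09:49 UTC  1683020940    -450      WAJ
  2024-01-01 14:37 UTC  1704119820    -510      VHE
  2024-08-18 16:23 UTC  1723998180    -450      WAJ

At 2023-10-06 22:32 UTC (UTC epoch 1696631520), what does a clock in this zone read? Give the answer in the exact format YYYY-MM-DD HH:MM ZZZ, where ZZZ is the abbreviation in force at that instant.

Query: 2023-10-06 22:32 UTC
Rule 1/3 (WAJ, -07:30): 2023-05-02 09:49 UTC ≤ query < 2024-01-01 14:37 UTC
22·60 + 32 - 450 = 902 min
902 = 0·1440 + 902; 902 = 15·60 + 2 → 15:02, same day
→ 2023-10-06 15:02 WAJ

2023-10-06 15:02 WAJ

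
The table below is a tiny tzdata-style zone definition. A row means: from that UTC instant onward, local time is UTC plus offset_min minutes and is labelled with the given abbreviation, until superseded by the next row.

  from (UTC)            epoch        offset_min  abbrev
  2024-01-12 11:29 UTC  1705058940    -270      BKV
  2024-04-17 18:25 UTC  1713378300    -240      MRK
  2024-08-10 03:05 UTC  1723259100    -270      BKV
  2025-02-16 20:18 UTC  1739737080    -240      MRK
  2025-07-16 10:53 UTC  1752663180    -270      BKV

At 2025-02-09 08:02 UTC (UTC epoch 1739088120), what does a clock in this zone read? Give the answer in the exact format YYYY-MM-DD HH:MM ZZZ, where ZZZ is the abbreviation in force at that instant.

2025-02-09 03:32 BKV

Query: 2025-02-09 08:02 UTC
Rule 3/5 (BKV, -04:30): 2024-08-10 03:05 UTC ≤ query < 2025-02-16 20:18 UTC
8·60 + 2 - 270 = 212 min
212 = 0·1440 + 212; 212 = 3·60 + 32 → 03:32, same day
→ 2025-02-09 03:32 BKV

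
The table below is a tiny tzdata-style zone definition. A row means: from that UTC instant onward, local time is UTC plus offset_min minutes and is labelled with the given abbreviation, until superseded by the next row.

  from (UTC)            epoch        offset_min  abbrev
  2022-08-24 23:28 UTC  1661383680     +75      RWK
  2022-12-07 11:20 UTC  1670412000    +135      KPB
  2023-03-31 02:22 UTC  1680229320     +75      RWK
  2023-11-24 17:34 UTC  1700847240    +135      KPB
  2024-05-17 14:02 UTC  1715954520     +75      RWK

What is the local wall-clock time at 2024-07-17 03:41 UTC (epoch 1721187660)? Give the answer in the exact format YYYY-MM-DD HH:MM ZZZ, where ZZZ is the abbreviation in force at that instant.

Query: 2024-07-17 03:41 UTC
Rule 5/5 (RWK, +01:15): 2024-05-17 14:02 UTC ≤ query < +∞
3·60 + 41 + 75 = 296 min
296 = 0·1440 + 296; 296 = 4·60 + 56 → 04:56, same day
→ 2024-07-17 04:56 RWK

2024-07-17 04:56 RWK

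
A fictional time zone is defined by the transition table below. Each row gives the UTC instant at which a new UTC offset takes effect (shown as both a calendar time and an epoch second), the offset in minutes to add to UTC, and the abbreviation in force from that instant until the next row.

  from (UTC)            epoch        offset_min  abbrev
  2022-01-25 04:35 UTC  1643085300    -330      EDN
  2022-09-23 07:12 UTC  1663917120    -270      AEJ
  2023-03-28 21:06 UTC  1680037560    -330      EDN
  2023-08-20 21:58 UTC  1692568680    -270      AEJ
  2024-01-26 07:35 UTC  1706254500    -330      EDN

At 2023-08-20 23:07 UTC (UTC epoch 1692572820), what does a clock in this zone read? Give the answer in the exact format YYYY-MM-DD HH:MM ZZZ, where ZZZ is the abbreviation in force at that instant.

Query: 2023-08-20 23:07 UTC
Rule 4/5 (AEJ, -04:30): 2023-08-20 21:58 UTC ≤ query < 2024-01-26 07:35 UTC
23·60 + 7 - 270 = 1117 min
1117 = 0·1440 + 1117; 1117 = 18·60 + 37 → 18:37, same day
→ 2023-08-20 18:37 AEJ

2023-08-20 18:37 AEJ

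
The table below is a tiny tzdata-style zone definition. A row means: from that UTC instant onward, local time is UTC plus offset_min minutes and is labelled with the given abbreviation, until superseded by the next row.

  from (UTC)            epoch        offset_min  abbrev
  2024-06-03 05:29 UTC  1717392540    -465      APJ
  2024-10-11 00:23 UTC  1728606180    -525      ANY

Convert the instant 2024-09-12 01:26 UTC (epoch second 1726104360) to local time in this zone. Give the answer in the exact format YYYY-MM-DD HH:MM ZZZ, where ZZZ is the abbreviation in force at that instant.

Query: 2024-09-12 01:26 UTC
Rule 1/2 (APJ, -07:45): 2024-06-03 05:29 UTC ≤ query < 2024-10-11 00:23 UTC
1·60 + 26 - 465 = -379 min
-379 = -1·1440 + 1061; 1061 = 17·60 + 41 → 17:41, 2024-09-12 - 1 day = 2024-09-11
→ 2024-09-11 17:41 APJ

2024-09-11 17:41 APJ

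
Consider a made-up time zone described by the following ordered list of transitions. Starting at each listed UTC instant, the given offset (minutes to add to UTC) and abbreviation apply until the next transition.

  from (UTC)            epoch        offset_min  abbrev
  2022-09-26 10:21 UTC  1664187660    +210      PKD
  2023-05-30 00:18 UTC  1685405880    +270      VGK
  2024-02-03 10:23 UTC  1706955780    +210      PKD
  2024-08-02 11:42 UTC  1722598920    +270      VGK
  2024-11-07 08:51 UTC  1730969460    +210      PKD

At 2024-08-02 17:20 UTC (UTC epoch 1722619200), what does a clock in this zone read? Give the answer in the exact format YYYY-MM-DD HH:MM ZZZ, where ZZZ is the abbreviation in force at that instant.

Query: 2024-08-02 17:20 UTC
Rule 4/5 (VGK, +04:30): 2024-08-02 11:42 UTC ≤ query < 2024-11-07 08:51 UTC
17·60 + 20 + 270 = 1310 min
1310 = 0·1440 + 1310; 1310 = 21·60 + 50 → 21:50, same day
→ 2024-08-02 21:50 VGK

2024-08-02 21:50 VGK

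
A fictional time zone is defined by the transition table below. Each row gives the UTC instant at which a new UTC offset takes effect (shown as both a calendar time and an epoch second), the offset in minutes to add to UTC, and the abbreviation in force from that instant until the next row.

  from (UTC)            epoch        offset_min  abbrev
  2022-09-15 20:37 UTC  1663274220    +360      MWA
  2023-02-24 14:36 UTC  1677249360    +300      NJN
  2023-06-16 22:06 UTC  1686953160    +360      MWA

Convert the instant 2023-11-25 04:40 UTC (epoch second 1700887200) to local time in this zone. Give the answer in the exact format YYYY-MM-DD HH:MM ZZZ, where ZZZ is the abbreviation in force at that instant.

Query: 2023-11-25 04:40 UTC
Rule 3/3 (MWA, +06:00): 2023-06-16 22:06 UTC ≤ query < +∞
4·60 + 40 + 360 = 640 min
640 = 0·1440 + 640; 640 = 10·60 + 40 → 10:40, same day
→ 2023-11-25 10:40 MWA

2023-11-25 10:40 MWA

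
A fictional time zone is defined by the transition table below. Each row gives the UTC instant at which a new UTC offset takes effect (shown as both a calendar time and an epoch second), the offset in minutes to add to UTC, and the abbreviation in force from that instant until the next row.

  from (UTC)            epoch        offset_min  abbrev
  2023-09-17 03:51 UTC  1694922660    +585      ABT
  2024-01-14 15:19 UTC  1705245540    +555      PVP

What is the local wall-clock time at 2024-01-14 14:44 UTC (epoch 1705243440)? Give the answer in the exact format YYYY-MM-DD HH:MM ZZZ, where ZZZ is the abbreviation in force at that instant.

Query: 2024-01-14 14:44 UTC
Rule 1/2 (ABT, +09:45): 2023-09-17 03:51 UTC ≤ query < 2024-01-14 15:19 UTC
14·60 + 44 + 585 = 1469 min
1469 = 1·1440 + 29; 29 = 0·60 + 29 → 00:29, 2024-01-14 + 1 day = 2024-01-15
→ 2024-01-15 00:29 ABT

2024-01-15 00:29 ABT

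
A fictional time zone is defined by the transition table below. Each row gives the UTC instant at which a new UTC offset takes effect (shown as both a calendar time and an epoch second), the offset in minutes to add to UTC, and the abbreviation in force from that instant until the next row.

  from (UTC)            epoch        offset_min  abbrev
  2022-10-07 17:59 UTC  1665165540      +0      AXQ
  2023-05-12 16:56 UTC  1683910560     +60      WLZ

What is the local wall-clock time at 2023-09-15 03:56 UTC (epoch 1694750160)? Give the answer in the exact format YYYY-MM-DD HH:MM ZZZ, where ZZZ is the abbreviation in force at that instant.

2023-09-15 04:56 WLZ

Query: 2023-09-15 03:56 UTC
Rule 2/2 (WLZ, +01:00): 2023-05-12 16:56 UTC ≤ query < +∞
3·60 + 56 + 60 = 296 min
296 = 0·1440 + 296; 296 = 4·60 + 56 → 04:56, same day
→ 2023-09-15 04:56 WLZ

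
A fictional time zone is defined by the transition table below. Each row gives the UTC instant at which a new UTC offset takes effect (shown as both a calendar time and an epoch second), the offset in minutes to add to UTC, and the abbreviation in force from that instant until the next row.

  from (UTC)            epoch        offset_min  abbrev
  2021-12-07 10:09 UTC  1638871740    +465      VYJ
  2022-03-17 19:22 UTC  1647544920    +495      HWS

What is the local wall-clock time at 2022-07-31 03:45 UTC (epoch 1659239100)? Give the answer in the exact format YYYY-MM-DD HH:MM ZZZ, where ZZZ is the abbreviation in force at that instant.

2022-07-31 12:00 HWS

Query: 2022-07-31 03:45 UTC
Rule 2/2 (HWS, +08:15): 2022-03-17 19:22 UTC ≤ query < +∞
3·60 + 45 + 495 = 720 min
720 = 0·1440 + 720; 720 = 12·60 + 0 → 12:00, same day
→ 2022-07-31 12:00 HWS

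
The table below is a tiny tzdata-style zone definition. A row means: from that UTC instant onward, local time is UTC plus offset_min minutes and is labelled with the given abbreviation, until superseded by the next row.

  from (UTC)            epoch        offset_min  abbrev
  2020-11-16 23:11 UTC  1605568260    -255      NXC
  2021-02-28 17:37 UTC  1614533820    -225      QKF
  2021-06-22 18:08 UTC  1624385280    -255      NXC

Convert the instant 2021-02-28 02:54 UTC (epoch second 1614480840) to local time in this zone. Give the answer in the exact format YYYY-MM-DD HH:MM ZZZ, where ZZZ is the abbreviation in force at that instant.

2021-02-27 22:39 NXC

Query: 2021-02-28 02:54 UTC
Rule 1/3 (NXC, -04:15): 2020-11-16 23:11 UTC ≤ query < 2021-02-28 17:37 UTC
2·60 + 54 - 255 = -81 min
-81 = -1·1440 + 1359; 1359 = 22·60 + 39 → 22:39, 2021-02-28 - 1 day = 2021-02-27
→ 2021-02-27 22:39 NXC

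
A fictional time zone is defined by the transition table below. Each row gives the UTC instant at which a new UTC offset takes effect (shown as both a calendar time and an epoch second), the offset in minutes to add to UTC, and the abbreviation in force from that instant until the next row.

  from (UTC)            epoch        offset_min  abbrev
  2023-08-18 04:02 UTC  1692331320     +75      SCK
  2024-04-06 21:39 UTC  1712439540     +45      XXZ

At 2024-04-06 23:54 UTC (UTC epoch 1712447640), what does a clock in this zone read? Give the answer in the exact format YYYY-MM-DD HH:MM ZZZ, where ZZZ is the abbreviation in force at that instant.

Query: 2024-04-06 23:54 UTC
Rule 2/2 (XXZ, +00:45): 2024-04-06 21:39 UTC ≤ query < +∞
23·60 + 54 + 45 = 1479 min
1479 = 1·1440 + 39; 39 = 0·60 + 39 → 00:39, 2024-04-06 + 1 day = 2024-04-07
→ 2024-04-07 00:39 XXZ

2024-04-07 00:39 XXZ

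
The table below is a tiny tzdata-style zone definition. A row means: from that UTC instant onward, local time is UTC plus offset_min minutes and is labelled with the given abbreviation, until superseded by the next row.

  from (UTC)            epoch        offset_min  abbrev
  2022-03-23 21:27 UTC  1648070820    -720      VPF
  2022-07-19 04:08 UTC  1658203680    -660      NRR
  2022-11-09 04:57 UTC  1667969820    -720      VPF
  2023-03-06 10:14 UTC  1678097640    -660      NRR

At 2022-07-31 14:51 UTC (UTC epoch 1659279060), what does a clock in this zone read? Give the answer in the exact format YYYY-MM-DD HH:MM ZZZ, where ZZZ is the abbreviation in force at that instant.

Query: 2022-07-31 14:51 UTC
Rule 2/4 (NRR, -11:00): 2022-07-19 04:08 UTC ≤ query < 2022-11-09 04:57 UTC
14·60 + 51 - 660 = 231 min
231 = 0·1440 + 231; 231 = 3·60 + 51 → 03:51, same day
→ 2022-07-31 03:51 NRR

2022-07-31 03:51 NRR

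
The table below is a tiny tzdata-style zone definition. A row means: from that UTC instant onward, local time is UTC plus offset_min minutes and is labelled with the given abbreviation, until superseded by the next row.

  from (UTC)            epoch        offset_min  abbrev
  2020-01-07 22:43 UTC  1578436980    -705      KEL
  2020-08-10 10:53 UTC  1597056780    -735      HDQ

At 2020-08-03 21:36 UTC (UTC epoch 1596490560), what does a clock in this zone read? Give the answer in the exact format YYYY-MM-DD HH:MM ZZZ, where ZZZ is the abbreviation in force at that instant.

2020-08-03 09:51 KEL

Query: 2020-08-03 21:36 UTC
Rule 1/2 (KEL, -11:45): 2020-01-07 22:43 UTC ≤ query < 2020-08-10 10:53 UTC
21·60 + 36 - 705 = 591 min
591 = 0·1440 + 591; 591 = 9·60 + 51 → 09:51, same day
→ 2020-08-03 09:51 KEL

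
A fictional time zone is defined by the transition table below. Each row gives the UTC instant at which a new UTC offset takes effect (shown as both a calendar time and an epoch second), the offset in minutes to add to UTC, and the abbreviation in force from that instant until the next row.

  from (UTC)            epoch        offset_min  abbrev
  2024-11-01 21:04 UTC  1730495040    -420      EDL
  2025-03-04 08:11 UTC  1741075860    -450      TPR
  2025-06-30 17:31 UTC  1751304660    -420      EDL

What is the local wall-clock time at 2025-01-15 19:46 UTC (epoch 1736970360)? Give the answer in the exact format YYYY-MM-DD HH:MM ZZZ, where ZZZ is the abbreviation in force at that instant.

Query: 2025-01-15 19:46 UTC
Rule 1/3 (EDL, -07:00): 2024-11-01 21:04 UTC ≤ query < 2025-03-04 08:11 UTC
19·60 + 46 - 420 = 766 min
766 = 0·1440 + 766; 766 = 12·60 + 46 → 12:46, same day
→ 2025-01-15 12:46 EDL

2025-01-15 12:46 EDL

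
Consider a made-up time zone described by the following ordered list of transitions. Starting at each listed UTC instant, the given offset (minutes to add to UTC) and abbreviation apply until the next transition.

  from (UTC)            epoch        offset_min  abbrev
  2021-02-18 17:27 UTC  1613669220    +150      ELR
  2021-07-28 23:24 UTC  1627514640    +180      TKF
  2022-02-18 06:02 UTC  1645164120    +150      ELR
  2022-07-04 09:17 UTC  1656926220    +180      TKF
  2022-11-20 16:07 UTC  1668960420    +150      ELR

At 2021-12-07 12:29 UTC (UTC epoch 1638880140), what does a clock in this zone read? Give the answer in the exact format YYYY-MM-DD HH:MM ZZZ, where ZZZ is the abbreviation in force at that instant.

2021-12-07 15:29 TKF

Query: 2021-12-07 12:29 UTC
Rule 2/5 (TKF, +03:00): 2021-07-28 23:24 UTC ≤ query < 2022-02-18 06:02 UTC
12·60 + 29 + 180 = 929 min
929 = 0·1440 + 929; 929 = 15·60 + 29 → 15:29, same day
→ 2021-12-07 15:29 TKF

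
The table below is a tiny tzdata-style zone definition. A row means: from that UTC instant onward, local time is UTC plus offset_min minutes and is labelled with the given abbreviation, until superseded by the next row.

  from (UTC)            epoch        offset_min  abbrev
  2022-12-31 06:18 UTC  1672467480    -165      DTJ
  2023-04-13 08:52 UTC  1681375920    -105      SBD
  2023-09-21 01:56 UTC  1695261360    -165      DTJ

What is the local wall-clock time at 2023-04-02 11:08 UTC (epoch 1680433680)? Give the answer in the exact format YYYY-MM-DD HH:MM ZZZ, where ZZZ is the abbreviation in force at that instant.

Query: 2023-04-02 11:08 UTC
Rule 1/3 (DTJ, -02:45): 2022-12-31 06:18 UTC ≤ query < 2023-04-13 08:52 UTC
11·60 + 8 - 165 = 503 min
503 = 0·1440 + 503; 503 = 8·60 + 23 → 08:23, same day
→ 2023-04-02 08:23 DTJ

2023-04-02 08:23 DTJ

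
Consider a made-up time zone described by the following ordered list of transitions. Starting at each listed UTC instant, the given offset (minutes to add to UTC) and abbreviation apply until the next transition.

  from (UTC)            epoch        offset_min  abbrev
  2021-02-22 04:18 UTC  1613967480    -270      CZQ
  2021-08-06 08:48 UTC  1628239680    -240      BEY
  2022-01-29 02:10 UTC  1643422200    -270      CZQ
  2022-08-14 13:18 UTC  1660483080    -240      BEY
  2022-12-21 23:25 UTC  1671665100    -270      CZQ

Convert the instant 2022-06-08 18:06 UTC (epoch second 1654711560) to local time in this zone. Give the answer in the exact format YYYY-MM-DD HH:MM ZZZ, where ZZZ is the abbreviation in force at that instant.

Query: 2022-06-08 18:06 UTC
Rule 3/5 (CZQ, -04:30): 2022-01-29 02:10 UTC ≤ query < 2022-08-14 13:18 UTC
18·60 + 6 - 270 = 816 min
816 = 0·1440 + 816; 816 = 13·60 + 36 → 13:36, same day
→ 2022-06-08 13:36 CZQ

2022-06-08 13:36 CZQ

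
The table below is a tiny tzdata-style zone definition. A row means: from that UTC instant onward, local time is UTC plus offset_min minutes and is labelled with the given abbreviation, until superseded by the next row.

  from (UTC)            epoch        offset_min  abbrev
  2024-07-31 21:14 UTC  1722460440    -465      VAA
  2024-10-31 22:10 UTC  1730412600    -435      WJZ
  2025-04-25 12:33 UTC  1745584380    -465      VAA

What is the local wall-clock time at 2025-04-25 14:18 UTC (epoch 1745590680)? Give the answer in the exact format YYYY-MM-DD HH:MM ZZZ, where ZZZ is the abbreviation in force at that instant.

2025-04-25 06:33 VAA

Query: 2025-04-25 14:18 UTC
Rule 3/3 (VAA, -07:45): 2025-04-25 12:33 UTC ≤ query < +∞
14·60 + 18 - 465 = 393 min
393 = 0·1440 + 393; 393 = 6·60 + 33 → 06:33, same day
→ 2025-04-25 06:33 VAA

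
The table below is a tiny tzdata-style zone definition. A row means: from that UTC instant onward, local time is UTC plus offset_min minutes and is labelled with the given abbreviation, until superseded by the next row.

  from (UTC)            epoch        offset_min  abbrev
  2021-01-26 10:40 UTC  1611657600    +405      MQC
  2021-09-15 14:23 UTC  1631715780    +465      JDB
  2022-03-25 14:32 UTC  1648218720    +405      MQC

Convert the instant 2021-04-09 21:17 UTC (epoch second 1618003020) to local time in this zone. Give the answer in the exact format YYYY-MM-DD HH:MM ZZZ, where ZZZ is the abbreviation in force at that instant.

Query: 2021-04-09 21:17 UTC
Rule 1/3 (MQC, +06:45): 2021-01-26 10:40 UTC ≤ query < 2021-09-15 14:23 UTC
21·60 + 17 + 405 = 1682 min
1682 = 1·1440 + 242; 242 = 4·60 + 2 → 04:02, 2021-04-09 + 1 day = 2021-04-10
→ 2021-04-10 04:02 MQC

2021-04-10 04:02 MQC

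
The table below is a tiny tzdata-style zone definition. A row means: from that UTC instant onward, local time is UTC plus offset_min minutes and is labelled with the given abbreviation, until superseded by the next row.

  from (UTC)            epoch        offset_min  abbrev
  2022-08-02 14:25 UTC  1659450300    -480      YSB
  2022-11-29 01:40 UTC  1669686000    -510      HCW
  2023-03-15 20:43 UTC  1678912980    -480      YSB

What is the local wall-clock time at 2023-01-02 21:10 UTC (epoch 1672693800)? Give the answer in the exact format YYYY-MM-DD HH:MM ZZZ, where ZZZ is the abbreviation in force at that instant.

Query: 2023-01-02 21:10 UTC
Rule 2/3 (HCW, -08:30): 2022-11-29 01:40 UTC ≤ query < 2023-03-15 20:43 UTC
21·60 + 10 - 510 = 760 min
760 = 0·1440 + 760; 760 = 12·60 + 40 → 12:40, same day
→ 2023-01-02 12:40 HCW

2023-01-02 12:40 HCW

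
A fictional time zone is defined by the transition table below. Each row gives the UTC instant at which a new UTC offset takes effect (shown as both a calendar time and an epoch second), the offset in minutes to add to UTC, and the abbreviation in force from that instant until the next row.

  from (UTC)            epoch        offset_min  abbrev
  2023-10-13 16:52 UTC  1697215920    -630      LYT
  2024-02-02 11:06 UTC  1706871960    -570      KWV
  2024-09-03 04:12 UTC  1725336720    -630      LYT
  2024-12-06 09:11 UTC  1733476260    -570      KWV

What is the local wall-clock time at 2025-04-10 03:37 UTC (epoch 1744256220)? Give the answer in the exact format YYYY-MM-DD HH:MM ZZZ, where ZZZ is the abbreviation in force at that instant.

Query: 2025-04-10 03:37 UTC
Rule 4/4 (KWV, -09:30): 2024-12-06 09:11 UTC ≤ query < +∞
3·60 + 37 - 570 = -353 min
-353 = -1·1440 + 1087; 1087 = 18·60 + 7 → 18:07, 2025-04-10 - 1 day = 2025-04-09
→ 2025-04-09 18:07 KWV

2025-04-09 18:07 KWV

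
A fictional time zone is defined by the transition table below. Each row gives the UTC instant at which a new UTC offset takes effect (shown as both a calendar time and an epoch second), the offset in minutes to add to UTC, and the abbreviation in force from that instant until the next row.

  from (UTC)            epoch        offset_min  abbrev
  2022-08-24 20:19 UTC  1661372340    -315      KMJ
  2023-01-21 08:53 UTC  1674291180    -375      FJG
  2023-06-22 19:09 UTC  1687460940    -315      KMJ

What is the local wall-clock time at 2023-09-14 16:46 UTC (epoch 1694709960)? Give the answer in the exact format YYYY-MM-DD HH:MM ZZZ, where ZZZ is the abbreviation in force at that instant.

Query: 2023-09-14 16:46 UTC
Rule 3/3 (KMJ, -05:15): 2023-06-22 19:09 UTC ≤ query < +∞
16·60 + 46 - 315 = 691 min
691 = 0·1440 + 691; 691 = 11·60 + 31 → 11:31, same day
→ 2023-09-14 11:31 KMJ

2023-09-14 11:31 KMJ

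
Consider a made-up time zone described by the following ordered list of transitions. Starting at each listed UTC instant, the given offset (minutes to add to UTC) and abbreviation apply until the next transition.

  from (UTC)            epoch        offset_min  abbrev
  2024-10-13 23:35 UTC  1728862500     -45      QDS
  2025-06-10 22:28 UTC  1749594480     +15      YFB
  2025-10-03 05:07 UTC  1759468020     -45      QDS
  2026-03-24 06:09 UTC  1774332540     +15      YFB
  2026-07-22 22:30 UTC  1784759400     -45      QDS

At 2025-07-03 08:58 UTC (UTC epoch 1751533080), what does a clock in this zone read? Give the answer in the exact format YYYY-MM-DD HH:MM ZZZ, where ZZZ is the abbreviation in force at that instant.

Query: 2025-07-03 08:58 UTC
Rule 2/5 (YFB, +00:15): 2025-06-10 22:28 UTC ≤ query < 2025-10-03 05:07 UTC
8·60 + 58 + 15 = 553 min
553 = 0·1440 + 553; 553 = 9·60 + 13 → 09:13, same day
→ 2025-07-03 09:13 YFB

2025-07-03 09:13 YFB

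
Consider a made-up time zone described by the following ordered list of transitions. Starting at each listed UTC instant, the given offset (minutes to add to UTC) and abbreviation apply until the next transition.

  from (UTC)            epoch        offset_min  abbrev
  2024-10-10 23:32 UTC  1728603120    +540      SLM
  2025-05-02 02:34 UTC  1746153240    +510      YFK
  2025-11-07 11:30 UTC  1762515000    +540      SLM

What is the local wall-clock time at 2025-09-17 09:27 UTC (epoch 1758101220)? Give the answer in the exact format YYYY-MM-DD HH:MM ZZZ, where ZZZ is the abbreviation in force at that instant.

2025-09-17 17:57 YFK

Query: 2025-09-17 09:27 UTC
Rule 2/3 (YFK, +08:30): 2025-05-02 02:34 UTC ≤ query < 2025-11-07 11:30 UTC
9·60 + 27 + 510 = 1077 min
1077 = 0·1440 + 1077; 1077 = 17·60 + 57 → 17:57, same day
→ 2025-09-17 17:57 YFK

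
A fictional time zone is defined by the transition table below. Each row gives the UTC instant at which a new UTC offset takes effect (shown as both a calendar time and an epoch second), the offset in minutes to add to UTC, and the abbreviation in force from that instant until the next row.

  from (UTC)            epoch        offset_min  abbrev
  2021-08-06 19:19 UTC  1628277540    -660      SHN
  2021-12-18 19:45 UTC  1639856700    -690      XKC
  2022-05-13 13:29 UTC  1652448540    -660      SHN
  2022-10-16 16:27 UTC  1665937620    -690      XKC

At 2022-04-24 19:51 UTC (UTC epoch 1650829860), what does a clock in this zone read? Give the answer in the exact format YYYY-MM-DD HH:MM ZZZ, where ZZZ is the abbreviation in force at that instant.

2022-04-24 08:21 XKC

Query: 2022-04-24 19:51 UTC
Rule 2/4 (XKC, -11:30): 2021-12-18 19:45 UTC ≤ query < 2022-05-13 13:29 UTC
19·60 + 51 - 690 = 501 min
501 = 0·1440 + 501; 501 = 8·60 + 21 → 08:21, same day
→ 2022-04-24 08:21 XKC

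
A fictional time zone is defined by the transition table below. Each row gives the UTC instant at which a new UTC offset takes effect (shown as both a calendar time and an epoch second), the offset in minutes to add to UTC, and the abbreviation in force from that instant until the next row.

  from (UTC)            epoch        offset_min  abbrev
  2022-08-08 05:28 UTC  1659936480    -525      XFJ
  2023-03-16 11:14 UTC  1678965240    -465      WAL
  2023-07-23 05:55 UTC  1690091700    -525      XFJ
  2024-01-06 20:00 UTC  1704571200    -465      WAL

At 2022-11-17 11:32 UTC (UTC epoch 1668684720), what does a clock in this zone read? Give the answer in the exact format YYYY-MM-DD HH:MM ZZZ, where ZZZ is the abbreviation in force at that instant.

2022-11-17 02:47 XFJ

Query: 2022-11-17 11:32 UTC
Rule 1/4 (XFJ, -08:45): 2022-08-08 05:28 UTC ≤ query < 2023-03-16 11:14 UTC
11·60 + 32 - 525 = 167 min
167 = 0·1440 + 167; 167 = 2·60 + 47 → 02:47, same day
→ 2022-11-17 02:47 XFJ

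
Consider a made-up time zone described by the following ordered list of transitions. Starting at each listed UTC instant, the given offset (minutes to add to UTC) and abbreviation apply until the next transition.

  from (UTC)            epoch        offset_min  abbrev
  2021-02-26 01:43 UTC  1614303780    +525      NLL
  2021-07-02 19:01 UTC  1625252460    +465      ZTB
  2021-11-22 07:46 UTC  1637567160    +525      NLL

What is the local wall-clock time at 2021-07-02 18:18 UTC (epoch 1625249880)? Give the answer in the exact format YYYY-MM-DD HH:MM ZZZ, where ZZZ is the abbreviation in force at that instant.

2021-07-03 03:03 NLL

Query: 2021-07-02 18:18 UTC
Rule 1/3 (NLL, +08:45): 2021-02-26 01:43 UTC ≤ query < 2021-07-02 19:01 UTC
18·60 + 18 + 525 = 1623 min
1623 = 1·1440 + 183; 183 = 3·60 + 3 → 03:03, 2021-07-02 + 1 day = 2021-07-03
→ 2021-07-03 03:03 NLL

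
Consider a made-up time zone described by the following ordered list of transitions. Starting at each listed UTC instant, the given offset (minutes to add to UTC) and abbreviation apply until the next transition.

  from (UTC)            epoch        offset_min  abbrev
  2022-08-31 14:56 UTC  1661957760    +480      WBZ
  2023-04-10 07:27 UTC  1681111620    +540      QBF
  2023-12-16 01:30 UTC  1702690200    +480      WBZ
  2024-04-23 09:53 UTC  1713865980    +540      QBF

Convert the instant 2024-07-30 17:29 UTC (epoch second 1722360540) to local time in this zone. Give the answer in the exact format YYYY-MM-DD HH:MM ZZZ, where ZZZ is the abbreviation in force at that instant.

2024-07-31 02:29 QBF

Query: 2024-07-30 17:29 UTC
Rule 4/4 (QBF, +09:00): 2024-04-23 09:53 UTC ≤ query < +∞
17·60 + 29 + 540 = 1589 min
1589 = 1·1440 + 149; 149 = 2·60 + 29 → 02:29, 2024-07-30 + 1 day = 2024-07-31
→ 2024-07-31 02:29 QBF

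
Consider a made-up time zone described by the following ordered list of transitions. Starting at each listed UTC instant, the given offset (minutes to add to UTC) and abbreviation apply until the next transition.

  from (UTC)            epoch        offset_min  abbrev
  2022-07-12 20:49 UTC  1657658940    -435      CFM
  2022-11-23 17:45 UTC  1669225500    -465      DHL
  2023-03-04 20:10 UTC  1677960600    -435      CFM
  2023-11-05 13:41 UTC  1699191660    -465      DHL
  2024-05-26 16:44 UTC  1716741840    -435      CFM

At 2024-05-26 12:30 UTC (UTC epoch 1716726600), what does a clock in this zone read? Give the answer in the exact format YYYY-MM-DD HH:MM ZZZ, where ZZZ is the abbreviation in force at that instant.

2024-05-26 04:45 DHL

Query: 2024-05-26 12:30 UTC
Rule 4/5 (DHL, -07:45): 2023-11-05 13:41 UTC ≤ query < 2024-05-26 16:44 UTC
12·60 + 30 - 465 = 285 min
285 = 0·1440 + 285; 285 = 4·60 + 45 → 04:45, same day
→ 2024-05-26 04:45 DHL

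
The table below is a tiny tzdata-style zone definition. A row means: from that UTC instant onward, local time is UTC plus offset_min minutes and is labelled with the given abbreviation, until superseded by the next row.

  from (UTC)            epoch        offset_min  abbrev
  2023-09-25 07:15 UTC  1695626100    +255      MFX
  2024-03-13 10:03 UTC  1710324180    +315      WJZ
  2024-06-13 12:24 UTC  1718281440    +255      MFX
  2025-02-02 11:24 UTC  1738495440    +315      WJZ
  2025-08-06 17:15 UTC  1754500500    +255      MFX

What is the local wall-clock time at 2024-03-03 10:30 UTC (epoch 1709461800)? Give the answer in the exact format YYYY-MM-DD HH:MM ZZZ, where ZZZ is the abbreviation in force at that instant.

Query: 2024-03-03 10:30 UTC
Rule 1/5 (MFX, +04:15): 2023-09-25 07:15 UTC ≤ query < 2024-03-13 10:03 UTC
10·60 + 30 + 255 = 885 min
885 = 0·1440 + 885; 885 = 14·60 + 45 → 14:45, same day
→ 2024-03-03 14:45 MFX

2024-03-03 14:45 MFX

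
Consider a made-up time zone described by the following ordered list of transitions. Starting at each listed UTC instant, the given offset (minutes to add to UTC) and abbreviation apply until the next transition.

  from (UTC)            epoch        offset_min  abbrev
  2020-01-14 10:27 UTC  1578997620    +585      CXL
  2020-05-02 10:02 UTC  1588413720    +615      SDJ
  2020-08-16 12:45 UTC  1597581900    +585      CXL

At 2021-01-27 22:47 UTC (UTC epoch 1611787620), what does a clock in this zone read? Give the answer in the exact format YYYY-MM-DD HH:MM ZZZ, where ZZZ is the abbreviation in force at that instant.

Query: 2021-01-27 22:47 UTC
Rule 3/3 (CXL, +09:45): 2020-08-16 12:45 UTC ≤ query < +∞
22·60 + 47 + 585 = 1952 min
1952 = 1·1440 + 512; 512 = 8·60 + 32 → 08:32, 2021-01-27 + 1 day = 2021-01-28
→ 2021-01-28 08:32 CXL

2021-01-28 08:32 CXL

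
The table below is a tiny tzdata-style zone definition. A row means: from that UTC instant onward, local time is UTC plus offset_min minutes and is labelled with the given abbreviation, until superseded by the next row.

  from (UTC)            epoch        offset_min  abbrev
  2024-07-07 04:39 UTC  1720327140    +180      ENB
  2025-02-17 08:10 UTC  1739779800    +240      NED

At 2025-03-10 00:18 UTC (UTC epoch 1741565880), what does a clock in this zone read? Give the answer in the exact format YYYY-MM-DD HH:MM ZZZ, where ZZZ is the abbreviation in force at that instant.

Query: 2025-03-10 00:18 UTC
Rule 2/2 (NED, +04:00): 2025-02-17 08:10 UTC ≤ query < +∞
0·60 + 18 + 240 = 258 min
258 = 0·1440 + 258; 258 = 4·60 + 18 → 04:18, same day
→ 2025-03-10 04:18 NED

2025-03-10 04:18 NED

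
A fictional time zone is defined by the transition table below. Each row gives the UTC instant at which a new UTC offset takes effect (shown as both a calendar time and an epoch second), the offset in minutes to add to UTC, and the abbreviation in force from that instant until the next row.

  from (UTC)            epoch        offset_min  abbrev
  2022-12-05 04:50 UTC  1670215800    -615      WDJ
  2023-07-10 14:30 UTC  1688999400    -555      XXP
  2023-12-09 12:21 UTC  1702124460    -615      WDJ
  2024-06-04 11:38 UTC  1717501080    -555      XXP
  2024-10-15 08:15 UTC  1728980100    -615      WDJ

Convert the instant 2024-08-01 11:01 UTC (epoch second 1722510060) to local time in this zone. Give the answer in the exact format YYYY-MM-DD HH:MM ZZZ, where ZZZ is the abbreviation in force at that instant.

2024-08-01 01:46 XXP

Query: 2024-08-01 11:01 UTC
Rule 4/5 (XXP, -09:15): 2024-06-04 11:38 UTC ≤ query < 2024-10-15 08:15 UTC
11·60 + 1 - 555 = 106 min
106 = 0·1440 + 106; 106 = 1·60 + 46 → 01:46, same day
→ 2024-08-01 01:46 XXP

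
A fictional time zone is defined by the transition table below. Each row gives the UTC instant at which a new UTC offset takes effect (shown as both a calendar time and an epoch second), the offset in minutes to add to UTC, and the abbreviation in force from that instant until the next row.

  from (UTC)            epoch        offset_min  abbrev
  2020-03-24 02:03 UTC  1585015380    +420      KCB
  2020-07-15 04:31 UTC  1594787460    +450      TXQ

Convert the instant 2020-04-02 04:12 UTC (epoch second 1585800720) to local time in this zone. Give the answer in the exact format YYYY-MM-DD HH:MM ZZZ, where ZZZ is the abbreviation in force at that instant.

2020-04-02 11:12 KCB

Query: 2020-04-02 04:12 UTC
Rule 1/2 (KCB, +07:00): 2020-03-24 02:03 UTC ≤ query < 2020-07-15 04:31 UTC
4·60 + 12 + 420 = 672 min
672 = 0·1440 + 672; 672 = 11·60 + 12 → 11:12, same day
→ 2020-04-02 11:12 KCB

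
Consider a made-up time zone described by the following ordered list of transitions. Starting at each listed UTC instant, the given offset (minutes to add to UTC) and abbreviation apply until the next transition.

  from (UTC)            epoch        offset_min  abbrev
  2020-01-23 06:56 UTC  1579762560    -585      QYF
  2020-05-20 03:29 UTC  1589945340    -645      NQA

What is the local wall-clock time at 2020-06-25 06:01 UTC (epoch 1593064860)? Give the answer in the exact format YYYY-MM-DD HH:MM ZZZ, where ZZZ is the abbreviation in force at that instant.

Query: 2020-06-25 06:01 UTC
Rule 2/2 (NQA, -10:45): 2020-05-20 03:29 UTC ≤ query < +∞
6·60 + 1 - 645 = -284 min
-284 = -1·1440 + 1156; 1156 = 19·60 + 16 → 19:16, 2020-06-25 - 1 day = 2020-06-24
→ 2020-06-24 19:16 NQA

2020-06-24 19:16 NQA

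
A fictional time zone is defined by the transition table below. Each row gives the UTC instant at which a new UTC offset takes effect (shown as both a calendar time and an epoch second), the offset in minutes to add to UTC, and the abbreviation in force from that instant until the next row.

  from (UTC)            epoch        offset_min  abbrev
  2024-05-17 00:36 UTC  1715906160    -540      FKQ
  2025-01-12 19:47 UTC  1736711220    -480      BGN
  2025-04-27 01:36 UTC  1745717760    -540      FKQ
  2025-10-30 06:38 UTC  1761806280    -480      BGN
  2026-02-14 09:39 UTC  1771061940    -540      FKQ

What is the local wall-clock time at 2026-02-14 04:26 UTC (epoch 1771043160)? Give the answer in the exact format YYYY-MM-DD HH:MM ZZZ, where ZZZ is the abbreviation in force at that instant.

2026-02-13 20:26 BGN

Query: 2026-02-14 04:26 UTC
Rule 4/5 (BGN, -08:00): 2025-10-30 06:38 UTC ≤ query < 2026-02-14 09:39 UTC
4·60 + 26 - 480 = -214 min
-214 = -1·1440 + 1226; 1226 = 20·60 + 26 → 20:26, 2026-02-14 - 1 day = 2026-02-13
→ 2026-02-13 20:26 BGN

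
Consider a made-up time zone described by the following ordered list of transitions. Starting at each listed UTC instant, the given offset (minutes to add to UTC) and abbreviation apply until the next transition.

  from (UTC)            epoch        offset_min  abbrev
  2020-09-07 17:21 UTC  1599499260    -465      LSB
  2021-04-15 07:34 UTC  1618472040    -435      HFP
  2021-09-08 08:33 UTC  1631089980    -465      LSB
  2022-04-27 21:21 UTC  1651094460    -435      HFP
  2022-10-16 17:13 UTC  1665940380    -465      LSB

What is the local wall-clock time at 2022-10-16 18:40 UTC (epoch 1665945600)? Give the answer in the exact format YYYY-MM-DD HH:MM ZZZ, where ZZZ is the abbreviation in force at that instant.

Query: 2022-10-16 18:40 UTC
Rule 5/5 (LSB, -07:45): 2022-10-16 17:13 UTC ≤ query < +∞
18·60 + 40 - 465 = 655 min
655 = 0·1440 + 655; 655 = 10·60 + 55 → 10:55, same day
→ 2022-10-16 10:55 LSB

2022-10-16 10:55 LSB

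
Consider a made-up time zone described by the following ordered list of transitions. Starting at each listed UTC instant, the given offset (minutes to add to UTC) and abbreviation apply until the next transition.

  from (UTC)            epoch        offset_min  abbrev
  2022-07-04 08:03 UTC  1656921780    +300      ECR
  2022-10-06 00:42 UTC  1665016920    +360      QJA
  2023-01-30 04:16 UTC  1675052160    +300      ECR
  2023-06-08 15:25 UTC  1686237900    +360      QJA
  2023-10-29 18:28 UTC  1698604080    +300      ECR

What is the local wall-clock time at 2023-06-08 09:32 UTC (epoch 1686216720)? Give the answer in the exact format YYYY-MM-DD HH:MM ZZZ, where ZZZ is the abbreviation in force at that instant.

2023-06-08 14:32 ECR

Query: 2023-06-08 09:32 UTC
Rule 3/5 (ECR, +05:00): 2023-01-30 04:16 UTC ≤ query < 2023-06-08 15:25 UTC
9·60 + 32 + 300 = 872 min
872 = 0·1440 + 872; 872 = 14·60 + 32 → 14:32, same day
→ 2023-06-08 14:32 ECR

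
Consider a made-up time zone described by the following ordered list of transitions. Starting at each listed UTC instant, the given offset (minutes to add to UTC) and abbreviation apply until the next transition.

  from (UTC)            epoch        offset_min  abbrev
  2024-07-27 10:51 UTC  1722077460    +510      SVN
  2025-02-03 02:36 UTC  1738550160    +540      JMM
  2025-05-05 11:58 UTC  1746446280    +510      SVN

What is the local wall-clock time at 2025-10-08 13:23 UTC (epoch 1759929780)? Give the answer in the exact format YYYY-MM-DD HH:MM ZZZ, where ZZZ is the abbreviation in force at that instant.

Query: 2025-10-08 13:23 UTC
Rule 3/3 (SVN, +08:30): 2025-05-05 11:58 UTC ≤ query < +∞
13·60 + 23 + 510 = 1313 min
1313 = 0·1440 + 1313; 1313 = 21·60 + 53 → 21:53, same day
→ 2025-10-08 21:53 SVN

2025-10-08 21:53 SVN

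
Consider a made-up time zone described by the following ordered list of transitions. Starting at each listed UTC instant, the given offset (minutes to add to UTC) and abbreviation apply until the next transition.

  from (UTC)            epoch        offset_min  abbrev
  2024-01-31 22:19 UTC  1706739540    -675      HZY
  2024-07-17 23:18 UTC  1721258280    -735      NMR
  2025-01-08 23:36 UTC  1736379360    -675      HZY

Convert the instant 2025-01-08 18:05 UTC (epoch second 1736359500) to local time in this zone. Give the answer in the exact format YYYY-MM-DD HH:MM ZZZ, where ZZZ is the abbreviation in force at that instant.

2025-01-08 05:50 NMR

Query: 2025-01-08 18:05 UTC
Rule 2/3 (NMR, -12:15): 2024-07-17 23:18 UTC ≤ query < 2025-01-08 23:36 UTC
18·60 + 5 - 735 = 350 min
350 = 0·1440 + 350; 350 = 5·60 + 50 → 05:50, same day
→ 2025-01-08 05:50 NMR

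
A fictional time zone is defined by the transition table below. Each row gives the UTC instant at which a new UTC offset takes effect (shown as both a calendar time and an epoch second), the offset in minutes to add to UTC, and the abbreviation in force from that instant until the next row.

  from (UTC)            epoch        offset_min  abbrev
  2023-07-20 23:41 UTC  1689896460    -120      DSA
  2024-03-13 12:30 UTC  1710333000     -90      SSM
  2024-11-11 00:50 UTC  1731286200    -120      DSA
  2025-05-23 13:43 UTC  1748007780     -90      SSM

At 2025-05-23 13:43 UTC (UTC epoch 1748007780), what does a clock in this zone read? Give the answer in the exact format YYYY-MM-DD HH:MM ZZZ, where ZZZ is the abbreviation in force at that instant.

Query: 2025-05-23 13:43 UTC
Rule 4/4 (SSM, -01:30): 2025-05-23 13:43 UTC ≤ query < +∞
13·60 + 43 - 90 = 733 min
733 = 0·1440 + 733; 733 = 12·60 + 13 → 12:13, same day
→ 2025-05-23 12:13 SSM

2025-05-23 12:13 SSM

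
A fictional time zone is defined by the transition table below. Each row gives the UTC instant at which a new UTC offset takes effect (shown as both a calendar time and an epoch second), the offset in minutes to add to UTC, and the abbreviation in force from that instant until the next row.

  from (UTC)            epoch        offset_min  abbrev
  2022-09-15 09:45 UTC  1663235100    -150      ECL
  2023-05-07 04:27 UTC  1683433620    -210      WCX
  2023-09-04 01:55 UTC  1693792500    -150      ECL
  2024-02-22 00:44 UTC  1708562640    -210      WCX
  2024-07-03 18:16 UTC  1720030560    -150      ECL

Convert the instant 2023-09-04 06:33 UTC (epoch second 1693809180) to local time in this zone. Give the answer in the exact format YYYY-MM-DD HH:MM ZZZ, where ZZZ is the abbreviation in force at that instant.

Query: 2023-09-04 06:33 UTC
Rule 3/5 (ECL, -02:30): 2023-09-04 01:55 UTC ≤ query < 2024-02-22 00:44 UTC
6·60 + 33 - 150 = 243 min
243 = 0·1440 + 243; 243 = 4·60 + 3 → 04:03, same day
→ 2023-09-04 04:03 ECL

2023-09-04 04:03 ECL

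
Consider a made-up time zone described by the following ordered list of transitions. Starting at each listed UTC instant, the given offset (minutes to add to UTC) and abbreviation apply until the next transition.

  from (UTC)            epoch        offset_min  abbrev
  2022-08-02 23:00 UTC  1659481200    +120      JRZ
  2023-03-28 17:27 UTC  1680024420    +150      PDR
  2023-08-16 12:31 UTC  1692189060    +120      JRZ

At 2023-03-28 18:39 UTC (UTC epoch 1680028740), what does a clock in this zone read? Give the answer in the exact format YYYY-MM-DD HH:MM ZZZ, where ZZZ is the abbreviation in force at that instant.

Query: 2023-03-28 18:39 UTC
Rule 2/3 (PDR, +02:30): 2023-03-28 17:27 UTC ≤ query < 2023-08-16 12:31 UTC
18·60 + 39 + 150 = 1269 min
1269 = 0·1440 + 1269; 1269 = 21·60 + 9 → 21:09, same day
→ 2023-03-28 21:09 PDR

2023-03-28 21:09 PDR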